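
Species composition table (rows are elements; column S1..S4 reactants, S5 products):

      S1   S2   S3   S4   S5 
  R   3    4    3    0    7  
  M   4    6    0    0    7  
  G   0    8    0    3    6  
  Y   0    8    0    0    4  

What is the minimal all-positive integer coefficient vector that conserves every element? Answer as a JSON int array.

Coefficients: [6, 3, 4, 4, 6]

R: 6·3+3·4+4·3+4·0 = 42 | 6·7 = 42
M: 6·4+3·6+4·0+4·0 = 42 | 6·7 = 42
G: 6·0+3·8+4·0+4·3 = 36 | 6·6 = 36
Y: 6·0+3·8+4·0+4·0 = 24 | 6·4 = 24
gcd(6,3,4,4,6) = 1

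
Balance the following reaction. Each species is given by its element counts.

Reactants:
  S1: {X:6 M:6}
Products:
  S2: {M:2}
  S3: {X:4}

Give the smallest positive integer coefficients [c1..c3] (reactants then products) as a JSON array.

X: 2·6 = 12 | 6·0+3·4 = 12
M: 2·6 = 12 | 6·2+3·0 = 12
gcd(2,6,3) = 1

Coefficients: [2, 6, 3]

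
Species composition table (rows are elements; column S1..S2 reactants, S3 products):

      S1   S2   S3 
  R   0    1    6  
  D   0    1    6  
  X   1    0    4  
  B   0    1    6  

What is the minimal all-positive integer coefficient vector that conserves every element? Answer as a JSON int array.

Coefficients: [4, 6, 1]

R: 4·0+6·1 = 6 | 1·6 = 6
D: 4·0+6·1 = 6 | 1·6 = 6
X: 4·1+6·0 = 4 | 1·4 = 4
B: 4·0+6·1 = 6 | 1·6 = 6
gcd(4,6,1) = 1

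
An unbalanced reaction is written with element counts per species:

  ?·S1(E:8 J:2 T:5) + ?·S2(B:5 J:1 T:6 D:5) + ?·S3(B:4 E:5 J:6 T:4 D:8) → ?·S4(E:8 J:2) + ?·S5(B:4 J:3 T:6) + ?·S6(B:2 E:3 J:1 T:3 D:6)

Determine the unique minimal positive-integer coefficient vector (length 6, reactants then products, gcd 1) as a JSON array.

Coefficients: [2, 4, 2, 1, 4, 6]

B: 2·0+4·5+2·4 = 28 | 1·0+4·4+6·2 = 28
E: 2·8+4·0+2·5 = 26 | 1·8+4·0+6·3 = 26
J: 2·2+4·1+2·6 = 20 | 1·2+4·3+6·1 = 20
T: 2·5+4·6+2·4 = 42 | 1·0+4·6+6·3 = 42
D: 2·0+4·5+2·8 = 36 | 1·0+4·0+6·6 = 36
gcd(2,4,2,1,4,6) = 1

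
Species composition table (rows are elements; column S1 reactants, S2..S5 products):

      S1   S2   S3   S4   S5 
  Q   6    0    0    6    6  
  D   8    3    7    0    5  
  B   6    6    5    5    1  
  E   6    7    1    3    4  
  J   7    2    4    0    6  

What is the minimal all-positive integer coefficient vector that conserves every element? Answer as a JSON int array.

Q: 4·6 = 24 | 1·0+2·0+1·6+3·6 = 24
D: 4·8 = 32 | 1·3+2·7+1·0+3·5 = 32
B: 4·6 = 24 | 1·6+2·5+1·5+3·1 = 24
E: 4·6 = 24 | 1·7+2·1+1·3+3·4 = 24
J: 4·7 = 28 | 1·2+2·4+1·0+3·6 = 28
gcd(4,1,2,1,3) = 1

Coefficients: [4, 1, 2, 1, 3]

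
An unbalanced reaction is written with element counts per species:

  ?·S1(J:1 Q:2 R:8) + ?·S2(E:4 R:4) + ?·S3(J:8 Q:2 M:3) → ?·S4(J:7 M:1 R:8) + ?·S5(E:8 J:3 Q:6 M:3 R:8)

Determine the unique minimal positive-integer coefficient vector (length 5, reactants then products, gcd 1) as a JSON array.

Coefficients: [3, 4, 3, 3, 2]

E: 3·0+4·4+3·0 = 16 | 3·0+2·8 = 16
J: 3·1+4·0+3·8 = 27 | 3·7+2·3 = 27
Q: 3·2+4·0+3·2 = 12 | 3·0+2·6 = 12
M: 3·0+4·0+3·3 = 9 | 3·1+2·3 = 9
R: 3·8+4·4+3·0 = 40 | 3·8+2·8 = 40
gcd(3,4,3,3,2) = 1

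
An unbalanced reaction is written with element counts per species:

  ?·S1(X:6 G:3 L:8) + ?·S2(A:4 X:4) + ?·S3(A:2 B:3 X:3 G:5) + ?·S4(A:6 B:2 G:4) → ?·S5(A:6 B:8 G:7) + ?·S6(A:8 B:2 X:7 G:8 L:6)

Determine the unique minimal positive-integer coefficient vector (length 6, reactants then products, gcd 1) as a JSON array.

Coefficients: [3, 1, 2, 5, 1, 4]

A: 3·0+1·4+2·2+5·6 = 38 | 1·6+4·8 = 38
B: 3·0+1·0+2·3+5·2 = 16 | 1·8+4·2 = 16
X: 3·6+1·4+2·3+5·0 = 28 | 1·0+4·7 = 28
G: 3·3+1·0+2·5+5·4 = 39 | 1·7+4·8 = 39
L: 3·8+1·0+2·0+5·0 = 24 | 1·0+4·6 = 24
gcd(3,1,2,5,1,4) = 1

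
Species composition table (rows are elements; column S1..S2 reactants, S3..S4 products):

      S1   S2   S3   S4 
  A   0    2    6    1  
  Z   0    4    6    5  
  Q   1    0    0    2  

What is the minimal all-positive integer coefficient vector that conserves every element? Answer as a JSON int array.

A: 4·0+4·2 = 8 | 1·6+2·1 = 8
Z: 4·0+4·4 = 16 | 1·6+2·5 = 16
Q: 4·1+4·0 = 4 | 1·0+2·2 = 4
gcd(4,4,1,2) = 1

Coefficients: [4, 4, 1, 2]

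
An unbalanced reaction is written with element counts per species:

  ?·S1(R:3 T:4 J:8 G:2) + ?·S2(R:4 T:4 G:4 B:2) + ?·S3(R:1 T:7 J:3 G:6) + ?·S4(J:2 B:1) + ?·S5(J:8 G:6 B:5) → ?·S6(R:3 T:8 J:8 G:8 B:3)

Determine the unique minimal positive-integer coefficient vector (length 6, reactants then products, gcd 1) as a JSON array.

Coefficients: [1, 2, 4, 6, 1, 5]

R: 1·3+2·4+4·1+6·0+1·0 = 15 | 5·3 = 15
T: 1·4+2·4+4·7+6·0+1·0 = 40 | 5·8 = 40
J: 1·8+2·0+4·3+6·2+1·8 = 40 | 5·8 = 40
G: 1·2+2·4+4·6+6·0+1·6 = 40 | 5·8 = 40
B: 1·0+2·2+4·0+6·1+1·5 = 15 | 5·3 = 15
gcd(1,2,4,6,1,5) = 1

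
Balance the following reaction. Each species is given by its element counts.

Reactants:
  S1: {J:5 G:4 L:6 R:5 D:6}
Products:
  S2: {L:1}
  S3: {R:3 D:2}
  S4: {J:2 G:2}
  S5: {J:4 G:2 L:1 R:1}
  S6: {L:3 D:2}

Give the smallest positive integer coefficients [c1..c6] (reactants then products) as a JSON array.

Coefficients: [2, 2, 3, 3, 1, 3]

J: 2·5 = 10 | 2·0+3·0+3·2+1·4+3·0 = 10
G: 2·4 = 8 | 2·0+3·0+3·2+1·2+3·0 = 8
L: 2·6 = 12 | 2·1+3·0+3·0+1·1+3·3 = 12
R: 2·5 = 10 | 2·0+3·3+3·0+1·1+3·0 = 10
D: 2·6 = 12 | 2·0+3·2+3·0+1·0+3·2 = 12
gcd(2,2,3,3,1,3) = 1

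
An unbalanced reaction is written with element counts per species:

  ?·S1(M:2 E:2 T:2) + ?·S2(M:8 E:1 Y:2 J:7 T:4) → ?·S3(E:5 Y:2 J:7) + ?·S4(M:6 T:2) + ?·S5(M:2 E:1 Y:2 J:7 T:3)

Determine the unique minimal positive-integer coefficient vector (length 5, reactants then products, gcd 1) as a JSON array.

M: 2·2+5·8 = 44 | 1·0+6·6+4·2 = 44
E: 2·2+5·1 = 9 | 1·5+6·0+4·1 = 9
Y: 2·0+5·2 = 10 | 1·2+6·0+4·2 = 10
J: 2·0+5·7 = 35 | 1·7+6·0+4·7 = 35
T: 2·2+5·4 = 24 | 1·0+6·2+4·3 = 24
gcd(2,5,1,6,4) = 1

Coefficients: [2, 5, 1, 6, 4]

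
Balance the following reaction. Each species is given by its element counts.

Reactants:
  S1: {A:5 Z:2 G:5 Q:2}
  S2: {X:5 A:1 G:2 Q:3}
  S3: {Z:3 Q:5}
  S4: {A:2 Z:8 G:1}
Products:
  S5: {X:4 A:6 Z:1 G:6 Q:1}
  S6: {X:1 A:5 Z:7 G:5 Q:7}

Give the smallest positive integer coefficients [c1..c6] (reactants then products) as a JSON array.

Coefficients: [6, 2, 5, 2, 1, 6]

X: 6·0+2·5+5·0+2·0 = 10 | 1·4+6·1 = 10
A: 6·5+2·1+5·0+2·2 = 36 | 1·6+6·5 = 36
Z: 6·2+2·0+5·3+2·8 = 43 | 1·1+6·7 = 43
G: 6·5+2·2+5·0+2·1 = 36 | 1·6+6·5 = 36
Q: 6·2+2·3+5·5+2·0 = 43 | 1·1+6·7 = 43
gcd(6,2,5,2,1,6) = 1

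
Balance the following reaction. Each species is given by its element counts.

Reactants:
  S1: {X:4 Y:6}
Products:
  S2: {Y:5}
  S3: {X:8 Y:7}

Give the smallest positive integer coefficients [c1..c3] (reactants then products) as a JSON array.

X: 2·4 = 8 | 1·0+1·8 = 8
Y: 2·6 = 12 | 1·5+1·7 = 12
gcd(2,1,1) = 1

Coefficients: [2, 1, 1]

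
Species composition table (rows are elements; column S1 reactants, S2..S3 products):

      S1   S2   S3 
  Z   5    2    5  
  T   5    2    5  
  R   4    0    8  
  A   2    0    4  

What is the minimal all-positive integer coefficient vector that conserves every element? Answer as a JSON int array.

Z: 4·5 = 20 | 5·2+2·5 = 20
T: 4·5 = 20 | 5·2+2·5 = 20
R: 4·4 = 16 | 5·0+2·8 = 16
A: 4·2 = 8 | 5·0+2·4 = 8
gcd(4,5,2) = 1

Coefficients: [4, 5, 2]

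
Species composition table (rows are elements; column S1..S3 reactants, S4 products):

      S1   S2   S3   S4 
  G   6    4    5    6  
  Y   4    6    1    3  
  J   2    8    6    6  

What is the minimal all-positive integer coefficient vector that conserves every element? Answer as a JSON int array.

G: 2·6+1·4+4·5 = 36 | 6·6 = 36
Y: 2·4+1·6+4·1 = 18 | 6·3 = 18
J: 2·2+1·8+4·6 = 36 | 6·6 = 36
gcd(2,1,4,6) = 1

Coefficients: [2, 1, 4, 6]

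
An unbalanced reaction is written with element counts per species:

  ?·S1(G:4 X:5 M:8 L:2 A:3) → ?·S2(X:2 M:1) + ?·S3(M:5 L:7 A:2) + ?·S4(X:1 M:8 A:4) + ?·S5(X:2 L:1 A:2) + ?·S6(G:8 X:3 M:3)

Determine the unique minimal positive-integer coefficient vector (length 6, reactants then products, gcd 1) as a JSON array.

Coefficients: [4, 5, 1, 2, 1, 2]

G: 4·4 = 16 | 5·0+1·0+2·0+1·0+2·8 = 16
X: 4·5 = 20 | 5·2+1·0+2·1+1·2+2·3 = 20
M: 4·8 = 32 | 5·1+1·5+2·8+1·0+2·3 = 32
L: 4·2 = 8 | 5·0+1·7+2·0+1·1+2·0 = 8
A: 4·3 = 12 | 5·0+1·2+2·4+1·2+2·0 = 12
gcd(4,5,1,2,1,2) = 1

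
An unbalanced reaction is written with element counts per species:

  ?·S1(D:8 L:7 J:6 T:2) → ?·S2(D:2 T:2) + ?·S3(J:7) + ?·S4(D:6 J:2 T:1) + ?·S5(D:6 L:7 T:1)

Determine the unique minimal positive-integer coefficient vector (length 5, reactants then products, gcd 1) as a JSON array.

Coefficients: [5, 2, 4, 1, 5]

D: 5·8 = 40 | 2·2+4·0+1·6+5·6 = 40
L: 5·7 = 35 | 2·0+4·0+1·0+5·7 = 35
J: 5·6 = 30 | 2·0+4·7+1·2+5·0 = 30
T: 5·2 = 10 | 2·2+4·0+1·1+5·1 = 10
gcd(5,2,4,1,5) = 1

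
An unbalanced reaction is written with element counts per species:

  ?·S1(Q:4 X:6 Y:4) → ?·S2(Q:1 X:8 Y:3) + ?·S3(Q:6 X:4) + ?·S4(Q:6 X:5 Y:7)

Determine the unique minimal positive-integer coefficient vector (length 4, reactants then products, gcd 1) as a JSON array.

Coefficients: [5, 2, 1, 2]

Q: 5·4 = 20 | 2·1+1·6+2·6 = 20
X: 5·6 = 30 | 2·8+1·4+2·5 = 30
Y: 5·4 = 20 | 2·3+1·0+2·7 = 20
gcd(5,2,1,2) = 1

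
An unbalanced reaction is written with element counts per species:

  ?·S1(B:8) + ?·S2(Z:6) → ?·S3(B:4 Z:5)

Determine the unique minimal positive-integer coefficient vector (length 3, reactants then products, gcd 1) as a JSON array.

Coefficients: [3, 5, 6]

B: 3·8+5·0 = 24 | 6·4 = 24
Z: 3·0+5·6 = 30 | 6·5 = 30
gcd(3,5,6) = 1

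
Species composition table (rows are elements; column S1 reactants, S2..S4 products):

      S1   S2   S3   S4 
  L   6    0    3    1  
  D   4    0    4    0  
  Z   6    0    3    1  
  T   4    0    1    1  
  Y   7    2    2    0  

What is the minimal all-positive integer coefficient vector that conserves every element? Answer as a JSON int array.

Coefficients: [2, 5, 2, 6]

L: 2·6 = 12 | 5·0+2·3+6·1 = 12
D: 2·4 = 8 | 5·0+2·4+6·0 = 8
Z: 2·6 = 12 | 5·0+2·3+6·1 = 12
T: 2·4 = 8 | 5·0+2·1+6·1 = 8
Y: 2·7 = 14 | 5·2+2·2+6·0 = 14
gcd(2,5,2,6) = 1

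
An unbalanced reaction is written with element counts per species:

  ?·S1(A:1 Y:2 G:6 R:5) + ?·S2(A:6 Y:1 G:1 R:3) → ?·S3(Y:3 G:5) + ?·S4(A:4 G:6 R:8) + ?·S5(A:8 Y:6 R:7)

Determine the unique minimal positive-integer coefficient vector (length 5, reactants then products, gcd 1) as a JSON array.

A: 6·1+3·6 = 24 | 3·0+4·4+1·8 = 24
Y: 6·2+3·1 = 15 | 3·3+4·0+1·6 = 15
G: 6·6+3·1 = 39 | 3·5+4·6+1·0 = 39
R: 6·5+3·3 = 39 | 3·0+4·8+1·7 = 39
gcd(6,3,3,4,1) = 1

Coefficients: [6, 3, 3, 4, 1]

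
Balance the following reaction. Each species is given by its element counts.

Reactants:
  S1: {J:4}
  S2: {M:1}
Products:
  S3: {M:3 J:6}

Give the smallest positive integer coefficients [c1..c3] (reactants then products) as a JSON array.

M: 3·0+6·1 = 6 | 2·3 = 6
J: 3·4+6·0 = 12 | 2·6 = 12
gcd(3,6,2) = 1

Coefficients: [3, 6, 2]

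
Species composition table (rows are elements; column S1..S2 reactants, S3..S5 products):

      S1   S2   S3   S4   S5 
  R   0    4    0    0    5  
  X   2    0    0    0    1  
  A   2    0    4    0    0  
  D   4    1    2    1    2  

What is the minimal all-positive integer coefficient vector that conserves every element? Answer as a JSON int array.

Coefficients: [2, 5, 1, 3, 4]

R: 2·0+5·4 = 20 | 1·0+3·0+4·5 = 20
X: 2·2+5·0 = 4 | 1·0+3·0+4·1 = 4
A: 2·2+5·0 = 4 | 1·4+3·0+4·0 = 4
D: 2·4+5·1 = 13 | 1·2+3·1+4·2 = 13
gcd(2,5,1,3,4) = 1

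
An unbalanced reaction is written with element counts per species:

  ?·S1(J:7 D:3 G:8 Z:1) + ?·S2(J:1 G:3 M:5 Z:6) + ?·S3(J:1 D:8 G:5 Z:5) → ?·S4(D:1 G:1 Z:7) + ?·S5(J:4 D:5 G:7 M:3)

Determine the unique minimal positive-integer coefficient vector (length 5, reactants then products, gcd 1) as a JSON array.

Coefficients: [2, 3, 3, 5, 5]

J: 2·7+3·1+3·1 = 20 | 5·0+5·4 = 20
D: 2·3+3·0+3·8 = 30 | 5·1+5·5 = 30
G: 2·8+3·3+3·5 = 40 | 5·1+5·7 = 40
M: 2·0+3·5+3·0 = 15 | 5·0+5·3 = 15
Z: 2·1+3·6+3·5 = 35 | 5·7+5·0 = 35
gcd(2,3,3,5,5) = 1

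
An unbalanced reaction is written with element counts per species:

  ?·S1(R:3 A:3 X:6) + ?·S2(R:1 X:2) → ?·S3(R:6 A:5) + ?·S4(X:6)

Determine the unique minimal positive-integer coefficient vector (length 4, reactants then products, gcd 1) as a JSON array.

Coefficients: [5, 3, 3, 6]

R: 5·3+3·1 = 18 | 3·6+6·0 = 18
A: 5·3+3·0 = 15 | 3·5+6·0 = 15
X: 5·6+3·2 = 36 | 3·0+6·6 = 36
gcd(5,3,3,6) = 1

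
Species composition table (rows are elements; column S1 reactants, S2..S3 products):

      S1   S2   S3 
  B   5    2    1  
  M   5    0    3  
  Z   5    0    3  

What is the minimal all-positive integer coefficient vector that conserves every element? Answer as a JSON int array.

Coefficients: [3, 5, 5]

B: 3·5 = 15 | 5·2+5·1 = 15
M: 3·5 = 15 | 5·0+5·3 = 15
Z: 3·5 = 15 | 5·0+5·3 = 15
gcd(3,5,5) = 1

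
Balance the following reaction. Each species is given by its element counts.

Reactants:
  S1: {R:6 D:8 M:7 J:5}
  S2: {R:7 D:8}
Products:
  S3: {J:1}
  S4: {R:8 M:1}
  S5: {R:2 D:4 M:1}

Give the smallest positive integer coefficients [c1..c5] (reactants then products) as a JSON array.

Coefficients: [1, 2, 5, 1, 6]

R: 1·6+2·7 = 20 | 5·0+1·8+6·2 = 20
D: 1·8+2·8 = 24 | 5·0+1·0+6·4 = 24
M: 1·7+2·0 = 7 | 5·0+1·1+6·1 = 7
J: 1·5+2·0 = 5 | 5·1+1·0+6·0 = 5
gcd(1,2,5,1,6) = 1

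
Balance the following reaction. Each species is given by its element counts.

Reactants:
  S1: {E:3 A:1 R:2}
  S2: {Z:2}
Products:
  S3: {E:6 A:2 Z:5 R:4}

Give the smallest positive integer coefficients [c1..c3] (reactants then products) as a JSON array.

Coefficients: [4, 5, 2]

E: 4·3+5·0 = 12 | 2·6 = 12
A: 4·1+5·0 = 4 | 2·2 = 4
Z: 4·0+5·2 = 10 | 2·5 = 10
R: 4·2+5·0 = 8 | 2·4 = 8
gcd(4,5,2) = 1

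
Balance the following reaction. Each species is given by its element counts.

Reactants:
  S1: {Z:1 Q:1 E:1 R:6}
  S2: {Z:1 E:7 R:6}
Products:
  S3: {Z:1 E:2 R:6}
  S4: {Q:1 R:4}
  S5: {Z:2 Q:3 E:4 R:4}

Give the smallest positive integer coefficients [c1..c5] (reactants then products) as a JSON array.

Z: 5·1+1·1 = 6 | 4·1+2·0+1·2 = 6
Q: 5·1+1·0 = 5 | 4·0+2·1+1·3 = 5
E: 5·1+1·7 = 12 | 4·2+2·0+1·4 = 12
R: 5·6+1·6 = 36 | 4·6+2·4+1·4 = 36
gcd(5,1,4,2,1) = 1

Coefficients: [5, 1, 4, 2, 1]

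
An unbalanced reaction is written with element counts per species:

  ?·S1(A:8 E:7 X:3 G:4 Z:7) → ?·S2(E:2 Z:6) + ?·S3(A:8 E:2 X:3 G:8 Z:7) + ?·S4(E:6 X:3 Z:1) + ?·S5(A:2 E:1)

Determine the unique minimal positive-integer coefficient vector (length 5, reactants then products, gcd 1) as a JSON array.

Coefficients: [2, 1, 1, 1, 4]

A: 2·8 = 16 | 1·0+1·8+1·0+4·2 = 16
E: 2·7 = 14 | 1·2+1·2+1·6+4·1 = 14
X: 2·3 = 6 | 1·0+1·3+1·3+4·0 = 6
G: 2·4 = 8 | 1·0+1·8+1·0+4·0 = 8
Z: 2·7 = 14 | 1·6+1·7+1·1+4·0 = 14
gcd(2,1,1,1,4) = 1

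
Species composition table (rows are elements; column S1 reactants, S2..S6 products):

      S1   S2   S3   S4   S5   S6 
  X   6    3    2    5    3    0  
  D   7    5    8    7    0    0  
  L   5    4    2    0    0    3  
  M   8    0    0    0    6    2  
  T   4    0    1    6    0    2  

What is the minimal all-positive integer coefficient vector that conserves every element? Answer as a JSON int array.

X: 4·6 = 24 | 1·3+2·2+1·5+4·3+4·0 = 24
D: 4·7 = 28 | 1·5+2·8+1·7+4·0+4·0 = 28
L: 4·5 = 20 | 1·4+2·2+1·0+4·0+4·3 = 20
M: 4·8 = 32 | 1·0+2·0+1·0+4·6+4·2 = 32
T: 4·4 = 16 | 1·0+2·1+1·6+4·0+4·2 = 16
gcd(4,1,2,1,4,4) = 1

Coefficients: [4, 1, 2, 1, 4, 4]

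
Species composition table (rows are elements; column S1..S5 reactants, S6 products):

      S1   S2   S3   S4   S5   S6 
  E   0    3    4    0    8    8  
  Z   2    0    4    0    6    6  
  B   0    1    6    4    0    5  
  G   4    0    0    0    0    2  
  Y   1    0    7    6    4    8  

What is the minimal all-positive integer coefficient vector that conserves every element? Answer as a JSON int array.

Coefficients: [3, 4, 3, 2, 3, 6]

E: 3·0+4·3+3·4+2·0+3·8 = 48 | 6·8 = 48
Z: 3·2+4·0+3·4+2·0+3·6 = 36 | 6·6 = 36
B: 3·0+4·1+3·6+2·4+3·0 = 30 | 6·5 = 30
G: 3·4+4·0+3·0+2·0+3·0 = 12 | 6·2 = 12
Y: 3·1+4·0+3·7+2·6+3·4 = 48 | 6·8 = 48
gcd(3,4,3,2,3,6) = 1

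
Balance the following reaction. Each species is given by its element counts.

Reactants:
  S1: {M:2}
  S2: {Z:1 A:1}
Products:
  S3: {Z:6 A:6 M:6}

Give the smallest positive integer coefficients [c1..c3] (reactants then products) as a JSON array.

Coefficients: [3, 6, 1]

Z: 3·0+6·1 = 6 | 1·6 = 6
A: 3·0+6·1 = 6 | 1·6 = 6
M: 3·2+6·0 = 6 | 1·6 = 6
gcd(3,6,1) = 1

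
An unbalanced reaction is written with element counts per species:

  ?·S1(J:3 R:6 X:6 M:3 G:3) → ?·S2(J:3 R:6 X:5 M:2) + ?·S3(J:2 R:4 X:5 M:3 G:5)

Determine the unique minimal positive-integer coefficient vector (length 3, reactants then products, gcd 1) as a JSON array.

J: 5·3 = 15 | 3·3+3·2 = 15
R: 5·6 = 30 | 3·6+3·4 = 30
X: 5·6 = 30 | 3·5+3·5 = 30
M: 5·3 = 15 | 3·2+3·3 = 15
G: 5·3 = 15 | 3·0+3·5 = 15
gcd(5,3,3) = 1

Coefficients: [5, 3, 3]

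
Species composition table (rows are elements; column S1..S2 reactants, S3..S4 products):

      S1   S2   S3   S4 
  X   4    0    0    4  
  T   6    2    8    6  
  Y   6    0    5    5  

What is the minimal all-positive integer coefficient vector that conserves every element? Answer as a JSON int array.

X: 5·4+4·0 = 20 | 1·0+5·4 = 20
T: 5·6+4·2 = 38 | 1·8+5·6 = 38
Y: 5·6+4·0 = 30 | 1·5+5·5 = 30
gcd(5,4,1,5) = 1

Coefficients: [5, 4, 1, 5]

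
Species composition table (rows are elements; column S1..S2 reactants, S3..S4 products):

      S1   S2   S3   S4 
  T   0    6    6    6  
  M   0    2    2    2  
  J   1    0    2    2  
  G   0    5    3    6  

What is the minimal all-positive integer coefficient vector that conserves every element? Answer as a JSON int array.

Coefficients: [6, 3, 1, 2]

T: 6·0+3·6 = 18 | 1·6+2·6 = 18
M: 6·0+3·2 = 6 | 1·2+2·2 = 6
J: 6·1+3·0 = 6 | 1·2+2·2 = 6
G: 6·0+3·5 = 15 | 1·3+2·6 = 15
gcd(6,3,1,2) = 1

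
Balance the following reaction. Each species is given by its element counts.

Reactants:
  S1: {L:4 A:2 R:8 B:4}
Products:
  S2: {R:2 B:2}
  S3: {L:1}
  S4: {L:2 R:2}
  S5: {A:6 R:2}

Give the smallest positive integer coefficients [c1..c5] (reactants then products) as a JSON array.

Coefficients: [3, 6, 2, 5, 1]

L: 3·4 = 12 | 6·0+2·1+5·2+1·0 = 12
A: 3·2 = 6 | 6·0+2·0+5·0+1·6 = 6
R: 3·8 = 24 | 6·2+2·0+5·2+1·2 = 24
B: 3·4 = 12 | 6·2+2·0+5·0+1·0 = 12
gcd(3,6,2,5,1) = 1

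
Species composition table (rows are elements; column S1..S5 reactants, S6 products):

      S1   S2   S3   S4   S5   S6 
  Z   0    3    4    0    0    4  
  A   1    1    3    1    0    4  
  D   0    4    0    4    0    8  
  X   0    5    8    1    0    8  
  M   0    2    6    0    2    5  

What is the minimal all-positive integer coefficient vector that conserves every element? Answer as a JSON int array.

Z: 5·0+4·3+1·4+4·0+3·0 = 16 | 4·4 = 16
A: 5·1+4·1+1·3+4·1+3·0 = 16 | 4·4 = 16
D: 5·0+4·4+1·0+4·4+3·0 = 32 | 4·8 = 32
X: 5·0+4·5+1·8+4·1+3·0 = 32 | 4·8 = 32
M: 5·0+4·2+1·6+4·0+3·2 = 20 | 4·5 = 20
gcd(5,4,1,4,3,4) = 1

Coefficients: [5, 4, 1, 4, 3, 4]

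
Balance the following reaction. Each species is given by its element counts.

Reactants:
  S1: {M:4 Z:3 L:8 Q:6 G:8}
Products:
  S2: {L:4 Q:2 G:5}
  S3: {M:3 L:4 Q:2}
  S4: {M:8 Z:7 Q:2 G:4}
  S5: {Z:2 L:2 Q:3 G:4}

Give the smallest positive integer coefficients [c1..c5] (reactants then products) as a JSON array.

Coefficients: [5, 4, 4, 1, 4]

M: 5·4 = 20 | 4·0+4·3+1·8+4·0 = 20
Z: 5·3 = 15 | 4·0+4·0+1·7+4·2 = 15
L: 5·8 = 40 | 4·4+4·4+1·0+4·2 = 40
Q: 5·6 = 30 | 4·2+4·2+1·2+4·3 = 30
G: 5·8 = 40 | 4·5+4·0+1·4+4·4 = 40
gcd(5,4,4,1,4) = 1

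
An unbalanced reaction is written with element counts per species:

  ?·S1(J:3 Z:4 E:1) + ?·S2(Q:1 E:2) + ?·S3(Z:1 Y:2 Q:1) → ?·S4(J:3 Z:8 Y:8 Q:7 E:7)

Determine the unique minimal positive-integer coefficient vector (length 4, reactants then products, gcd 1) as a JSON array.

J: 1·3+3·0+4·0 = 3 | 1·3 = 3
Z: 1·4+3·0+4·1 = 8 | 1·8 = 8
Y: 1·0+3·0+4·2 = 8 | 1·8 = 8
Q: 1·0+3·1+4·1 = 7 | 1·7 = 7
E: 1·1+3·2+4·0 = 7 | 1·7 = 7
gcd(1,3,4,1) = 1

Coefficients: [1, 3, 4, 1]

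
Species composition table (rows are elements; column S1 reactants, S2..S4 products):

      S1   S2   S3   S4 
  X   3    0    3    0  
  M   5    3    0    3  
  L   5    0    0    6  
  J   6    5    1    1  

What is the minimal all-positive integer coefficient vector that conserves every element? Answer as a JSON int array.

X: 6·3 = 18 | 5·0+6·3+5·0 = 18
M: 6·5 = 30 | 5·3+6·0+5·3 = 30
L: 6·5 = 30 | 5·0+6·0+5·6 = 30
J: 6·6 = 36 | 5·5+6·1+5·1 = 36
gcd(6,5,6,5) = 1

Coefficients: [6, 5, 6, 5]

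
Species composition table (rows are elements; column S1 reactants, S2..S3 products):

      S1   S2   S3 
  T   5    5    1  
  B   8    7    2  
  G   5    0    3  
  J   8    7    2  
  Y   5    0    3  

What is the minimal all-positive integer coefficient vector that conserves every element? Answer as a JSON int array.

Coefficients: [3, 2, 5]

T: 3·5 = 15 | 2·5+5·1 = 15
B: 3·8 = 24 | 2·7+5·2 = 24
G: 3·5 = 15 | 2·0+5·3 = 15
J: 3·8 = 24 | 2·7+5·2 = 24
Y: 3·5 = 15 | 2·0+5·3 = 15
gcd(3,2,5) = 1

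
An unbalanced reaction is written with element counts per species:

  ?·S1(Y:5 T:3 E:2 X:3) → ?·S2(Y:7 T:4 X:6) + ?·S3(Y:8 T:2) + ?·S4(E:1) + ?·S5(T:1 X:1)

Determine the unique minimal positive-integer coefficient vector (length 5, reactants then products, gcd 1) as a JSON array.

Y: 3·5 = 15 | 1·7+1·8+6·0+3·0 = 15
T: 3·3 = 9 | 1·4+1·2+6·0+3·1 = 9
E: 3·2 = 6 | 1·0+1·0+6·1+3·0 = 6
X: 3·3 = 9 | 1·6+1·0+6·0+3·1 = 9
gcd(3,1,1,6,3) = 1

Coefficients: [3, 1, 1, 6, 3]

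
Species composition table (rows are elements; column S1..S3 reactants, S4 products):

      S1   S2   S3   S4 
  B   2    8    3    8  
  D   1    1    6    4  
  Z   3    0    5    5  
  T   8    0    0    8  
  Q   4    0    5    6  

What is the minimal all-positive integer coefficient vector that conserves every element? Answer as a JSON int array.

Coefficients: [5, 3, 2, 5]

B: 5·2+3·8+2·3 = 40 | 5·8 = 40
D: 5·1+3·1+2·6 = 20 | 5·4 = 20
Z: 5·3+3·0+2·5 = 25 | 5·5 = 25
T: 5·8+3·0+2·0 = 40 | 5·8 = 40
Q: 5·4+3·0+2·5 = 30 | 5·6 = 30
gcd(5,3,2,5) = 1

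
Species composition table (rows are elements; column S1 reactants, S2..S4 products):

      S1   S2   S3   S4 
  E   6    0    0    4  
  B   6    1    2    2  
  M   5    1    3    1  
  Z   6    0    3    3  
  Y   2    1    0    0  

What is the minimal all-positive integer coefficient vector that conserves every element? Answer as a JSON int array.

Coefficients: [2, 4, 1, 3]

E: 2·6 = 12 | 4·0+1·0+3·4 = 12
B: 2·6 = 12 | 4·1+1·2+3·2 = 12
M: 2·5 = 10 | 4·1+1·3+3·1 = 10
Z: 2·6 = 12 | 4·0+1·3+3·3 = 12
Y: 2·2 = 4 | 4·1+1·0+3·0 = 4
gcd(2,4,1,3) = 1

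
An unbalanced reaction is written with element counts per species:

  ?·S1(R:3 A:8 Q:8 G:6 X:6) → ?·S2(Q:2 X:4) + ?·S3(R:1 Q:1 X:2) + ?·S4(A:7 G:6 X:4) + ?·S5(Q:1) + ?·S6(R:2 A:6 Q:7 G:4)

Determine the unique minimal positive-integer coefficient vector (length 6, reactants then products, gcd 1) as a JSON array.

R: 4·3 = 12 | 1·0+6·1+2·0+3·0+3·2 = 12
A: 4·8 = 32 | 1·0+6·0+2·7+3·0+3·6 = 32
Q: 4·8 = 32 | 1·2+6·1+2·0+3·1+3·7 = 32
G: 4·6 = 24 | 1·0+6·0+2·6+3·0+3·4 = 24
X: 4·6 = 24 | 1·4+6·2+2·4+3·0+3·0 = 24
gcd(4,1,6,2,3,3) = 1

Coefficients: [4, 1, 6, 2, 3, 3]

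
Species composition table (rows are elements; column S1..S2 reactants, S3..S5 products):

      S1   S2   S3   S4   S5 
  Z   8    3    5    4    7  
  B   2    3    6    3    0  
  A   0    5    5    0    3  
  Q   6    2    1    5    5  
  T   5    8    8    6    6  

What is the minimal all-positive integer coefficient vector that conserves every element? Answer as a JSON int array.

Coefficients: [6, 6, 3, 4, 5]

Z: 6·8+6·3 = 66 | 3·5+4·4+5·7 = 66
B: 6·2+6·3 = 30 | 3·6+4·3+5·0 = 30
A: 6·0+6·5 = 30 | 3·5+4·0+5·3 = 30
Q: 6·6+6·2 = 48 | 3·1+4·5+5·5 = 48
T: 6·5+6·8 = 78 | 3·8+4·6+5·6 = 78
gcd(6,6,3,4,5) = 1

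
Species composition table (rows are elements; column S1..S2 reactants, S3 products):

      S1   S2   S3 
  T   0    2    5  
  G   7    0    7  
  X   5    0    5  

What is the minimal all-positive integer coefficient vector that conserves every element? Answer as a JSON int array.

T: 2·0+5·2 = 10 | 2·5 = 10
G: 2·7+5·0 = 14 | 2·7 = 14
X: 2·5+5·0 = 10 | 2·5 = 10
gcd(2,5,2) = 1

Coefficients: [2, 5, 2]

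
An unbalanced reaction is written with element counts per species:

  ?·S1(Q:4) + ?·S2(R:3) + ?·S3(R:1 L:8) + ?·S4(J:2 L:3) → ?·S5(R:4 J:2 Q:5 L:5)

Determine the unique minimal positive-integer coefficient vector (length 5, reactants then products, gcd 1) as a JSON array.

Coefficients: [5, 5, 1, 4, 4]

R: 5·0+5·3+1·1+4·0 = 16 | 4·4 = 16
J: 5·0+5·0+1·0+4·2 = 8 | 4·2 = 8
Q: 5·4+5·0+1·0+4·0 = 20 | 4·5 = 20
L: 5·0+5·0+1·8+4·3 = 20 | 4·5 = 20
gcd(5,5,1,4,4) = 1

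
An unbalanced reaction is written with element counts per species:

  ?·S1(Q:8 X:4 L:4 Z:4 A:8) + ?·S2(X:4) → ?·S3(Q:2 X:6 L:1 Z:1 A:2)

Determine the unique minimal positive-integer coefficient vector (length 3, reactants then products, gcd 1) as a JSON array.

Coefficients: [1, 5, 4]

Q: 1·8+5·0 = 8 | 4·2 = 8
X: 1·4+5·4 = 24 | 4·6 = 24
L: 1·4+5·0 = 4 | 4·1 = 4
Z: 1·4+5·0 = 4 | 4·1 = 4
A: 1·8+5·0 = 8 | 4·2 = 8
gcd(1,5,4) = 1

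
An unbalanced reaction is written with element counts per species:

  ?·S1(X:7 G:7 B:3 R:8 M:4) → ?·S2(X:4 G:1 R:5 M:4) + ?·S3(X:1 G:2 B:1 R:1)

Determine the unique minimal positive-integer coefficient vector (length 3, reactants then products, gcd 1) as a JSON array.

Coefficients: [1, 1, 3]

X: 1·7 = 7 | 1·4+3·1 = 7
G: 1·7 = 7 | 1·1+3·2 = 7
B: 1·3 = 3 | 1·0+3·1 = 3
R: 1·8 = 8 | 1·5+3·1 = 8
M: 1·4 = 4 | 1·4+3·0 = 4
gcd(1,1,3) = 1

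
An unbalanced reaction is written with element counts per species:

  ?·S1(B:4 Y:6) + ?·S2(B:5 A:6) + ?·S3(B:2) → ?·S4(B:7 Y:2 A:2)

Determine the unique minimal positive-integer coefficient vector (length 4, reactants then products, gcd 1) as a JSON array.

B: 1·4+1·5+6·2 = 21 | 3·7 = 21
Y: 1·6+1·0+6·0 = 6 | 3·2 = 6
A: 1·0+1·6+6·0 = 6 | 3·2 = 6
gcd(1,1,6,3) = 1

Coefficients: [1, 1, 6, 3]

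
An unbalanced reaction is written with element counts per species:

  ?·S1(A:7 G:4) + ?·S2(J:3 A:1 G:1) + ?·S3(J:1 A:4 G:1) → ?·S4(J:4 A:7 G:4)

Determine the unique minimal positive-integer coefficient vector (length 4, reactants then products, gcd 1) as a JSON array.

J: 3·0+6·3+2·1 = 20 | 5·4 = 20
A: 3·7+6·1+2·4 = 35 | 5·7 = 35
G: 3·4+6·1+2·1 = 20 | 5·4 = 20
gcd(3,6,2,5) = 1

Coefficients: [3, 6, 2, 5]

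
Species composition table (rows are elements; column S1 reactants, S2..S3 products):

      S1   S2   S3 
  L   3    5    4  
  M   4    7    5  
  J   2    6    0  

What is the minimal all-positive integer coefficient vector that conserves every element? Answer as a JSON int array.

Coefficients: [3, 1, 1]

L: 3·3 = 9 | 1·5+1·4 = 9
M: 3·4 = 12 | 1·7+1·5 = 12
J: 3·2 = 6 | 1·6+1·0 = 6
gcd(3,1,1) = 1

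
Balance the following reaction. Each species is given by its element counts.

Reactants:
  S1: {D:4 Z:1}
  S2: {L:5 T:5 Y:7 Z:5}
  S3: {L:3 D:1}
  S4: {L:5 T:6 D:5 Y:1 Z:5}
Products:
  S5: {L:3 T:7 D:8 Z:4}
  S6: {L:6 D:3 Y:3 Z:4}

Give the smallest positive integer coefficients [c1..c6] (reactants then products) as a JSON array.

L: 6·0+1·5+3·3+5·5 = 39 | 5·3+4·6 = 39
T: 6·0+1·5+3·0+5·6 = 35 | 5·7+4·0 = 35
D: 6·4+1·0+3·1+5·5 = 52 | 5·8+4·3 = 52
Y: 6·0+1·7+3·0+5·1 = 12 | 5·0+4·3 = 12
Z: 6·1+1·5+3·0+5·5 = 36 | 5·4+4·4 = 36
gcd(6,1,3,5,5,4) = 1

Coefficients: [6, 1, 3, 5, 5, 4]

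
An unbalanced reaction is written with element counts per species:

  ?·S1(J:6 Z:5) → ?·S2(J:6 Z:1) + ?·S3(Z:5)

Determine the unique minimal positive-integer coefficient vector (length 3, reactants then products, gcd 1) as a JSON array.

J: 5·6 = 30 | 5·6+4·0 = 30
Z: 5·5 = 25 | 5·1+4·5 = 25
gcd(5,5,4) = 1

Coefficients: [5, 5, 4]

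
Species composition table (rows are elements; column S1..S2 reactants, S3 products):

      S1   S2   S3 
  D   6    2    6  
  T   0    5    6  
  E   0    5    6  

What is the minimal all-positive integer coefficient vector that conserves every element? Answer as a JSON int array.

D: 3·6+6·2 = 30 | 5·6 = 30
T: 3·0+6·5 = 30 | 5·6 = 30
E: 3·0+6·5 = 30 | 5·6 = 30
gcd(3,6,5) = 1

Coefficients: [3, 6, 5]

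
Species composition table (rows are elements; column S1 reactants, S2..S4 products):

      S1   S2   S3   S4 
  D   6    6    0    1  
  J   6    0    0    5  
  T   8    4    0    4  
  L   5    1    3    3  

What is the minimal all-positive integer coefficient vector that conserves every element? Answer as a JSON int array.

D: 5·6 = 30 | 4·6+1·0+6·1 = 30
J: 5·6 = 30 | 4·0+1·0+6·5 = 30
T: 5·8 = 40 | 4·4+1·0+6·4 = 40
L: 5·5 = 25 | 4·1+1·3+6·3 = 25
gcd(5,4,1,6) = 1

Coefficients: [5, 4, 1, 6]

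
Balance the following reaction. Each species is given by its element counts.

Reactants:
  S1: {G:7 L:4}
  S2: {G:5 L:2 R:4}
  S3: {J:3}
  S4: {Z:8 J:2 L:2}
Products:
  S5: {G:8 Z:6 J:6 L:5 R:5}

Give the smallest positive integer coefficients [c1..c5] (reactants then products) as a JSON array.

G: 1·7+5·5+6·0+3·0 = 32 | 4·8 = 32
Z: 1·0+5·0+6·0+3·8 = 24 | 4·6 = 24
J: 1·0+5·0+6·3+3·2 = 24 | 4·6 = 24
L: 1·4+5·2+6·0+3·2 = 20 | 4·5 = 20
R: 1·0+5·4+6·0+3·0 = 20 | 4·5 = 20
gcd(1,5,6,3,4) = 1

Coefficients: [1, 5, 6, 3, 4]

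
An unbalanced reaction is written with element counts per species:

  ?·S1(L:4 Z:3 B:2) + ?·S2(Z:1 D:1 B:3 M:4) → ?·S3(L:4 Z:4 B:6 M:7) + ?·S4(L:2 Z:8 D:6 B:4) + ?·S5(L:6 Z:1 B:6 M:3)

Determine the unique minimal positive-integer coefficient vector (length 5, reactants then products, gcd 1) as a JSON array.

Coefficients: [5, 6, 3, 1, 1]

L: 5·4+6·0 = 20 | 3·4+1·2+1·6 = 20
Z: 5·3+6·1 = 21 | 3·4+1·8+1·1 = 21
D: 5·0+6·1 = 6 | 3·0+1·6+1·0 = 6
B: 5·2+6·3 = 28 | 3·6+1·4+1·6 = 28
M: 5·0+6·4 = 24 | 3·7+1·0+1·3 = 24
gcd(5,6,3,1,1) = 1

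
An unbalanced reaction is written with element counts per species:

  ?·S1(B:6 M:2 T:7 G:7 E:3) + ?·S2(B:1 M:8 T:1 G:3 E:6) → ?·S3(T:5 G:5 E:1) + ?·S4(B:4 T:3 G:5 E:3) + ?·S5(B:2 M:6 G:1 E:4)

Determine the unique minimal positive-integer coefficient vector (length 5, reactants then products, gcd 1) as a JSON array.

B: 2·6+4·1 = 16 | 3·0+1·4+6·2 = 16
M: 2·2+4·8 = 36 | 3·0+1·0+6·6 = 36
T: 2·7+4·1 = 18 | 3·5+1·3+6·0 = 18
G: 2·7+4·3 = 26 | 3·5+1·5+6·1 = 26
E: 2·3+4·6 = 30 | 3·1+1·3+6·4 = 30
gcd(2,4,3,1,6) = 1

Coefficients: [2, 4, 3, 1, 6]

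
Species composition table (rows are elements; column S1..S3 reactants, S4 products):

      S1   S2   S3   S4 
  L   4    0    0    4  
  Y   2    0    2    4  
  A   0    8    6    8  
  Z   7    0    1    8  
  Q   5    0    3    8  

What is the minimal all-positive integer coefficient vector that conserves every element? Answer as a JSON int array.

L: 4·4+1·0+4·0 = 16 | 4·4 = 16
Y: 4·2+1·0+4·2 = 16 | 4·4 = 16
A: 4·0+1·8+4·6 = 32 | 4·8 = 32
Z: 4·7+1·0+4·1 = 32 | 4·8 = 32
Q: 4·5+1·0+4·3 = 32 | 4·8 = 32
gcd(4,1,4,4) = 1

Coefficients: [4, 1, 4, 4]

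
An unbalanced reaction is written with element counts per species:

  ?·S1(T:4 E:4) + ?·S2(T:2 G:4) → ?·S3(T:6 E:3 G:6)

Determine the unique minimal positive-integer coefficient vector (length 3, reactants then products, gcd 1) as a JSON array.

Coefficients: [3, 6, 4]

T: 3·4+6·2 = 24 | 4·6 = 24
E: 3·4+6·0 = 12 | 4·3 = 12
G: 3·0+6·4 = 24 | 4·6 = 24
gcd(3,6,4) = 1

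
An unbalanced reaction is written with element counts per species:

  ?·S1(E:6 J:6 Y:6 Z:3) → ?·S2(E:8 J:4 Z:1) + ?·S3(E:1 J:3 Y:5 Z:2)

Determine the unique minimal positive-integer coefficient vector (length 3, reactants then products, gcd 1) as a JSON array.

E: 5·6 = 30 | 3·8+6·1 = 30
J: 5·6 = 30 | 3·4+6·3 = 30
Y: 5·6 = 30 | 3·0+6·5 = 30
Z: 5·3 = 15 | 3·1+6·2 = 15
gcd(5,3,6) = 1

Coefficients: [5, 3, 6]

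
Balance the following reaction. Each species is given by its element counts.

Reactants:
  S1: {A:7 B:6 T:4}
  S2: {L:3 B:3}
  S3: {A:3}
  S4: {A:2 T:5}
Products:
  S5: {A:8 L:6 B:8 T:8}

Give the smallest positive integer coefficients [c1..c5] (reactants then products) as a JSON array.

A: 1·7+6·0+3·3+4·2 = 24 | 3·8 = 24
L: 1·0+6·3+3·0+4·0 = 18 | 3·6 = 18
B: 1·6+6·3+3·0+4·0 = 24 | 3·8 = 24
T: 1·4+6·0+3·0+4·5 = 24 | 3·8 = 24
gcd(1,6,3,4,3) = 1

Coefficients: [1, 6, 3, 4, 3]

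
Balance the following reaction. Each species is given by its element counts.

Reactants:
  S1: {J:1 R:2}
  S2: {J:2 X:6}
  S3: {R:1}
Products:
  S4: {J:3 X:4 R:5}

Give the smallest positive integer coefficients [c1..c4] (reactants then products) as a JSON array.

J: 5·1+2·2+5·0 = 9 | 3·3 = 9
X: 5·0+2·6+5·0 = 12 | 3·4 = 12
R: 5·2+2·0+5·1 = 15 | 3·5 = 15
gcd(5,2,5,3) = 1

Coefficients: [5, 2, 5, 3]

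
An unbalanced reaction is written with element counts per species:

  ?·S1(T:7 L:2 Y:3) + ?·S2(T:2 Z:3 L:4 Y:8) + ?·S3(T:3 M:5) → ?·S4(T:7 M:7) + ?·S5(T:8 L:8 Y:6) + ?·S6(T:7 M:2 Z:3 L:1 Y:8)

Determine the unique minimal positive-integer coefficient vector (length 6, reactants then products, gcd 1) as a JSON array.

Coefficients: [6, 4, 3, 1, 3, 4]

T: 6·7+4·2+3·3 = 59 | 1·7+3·8+4·7 = 59
M: 6·0+4·0+3·5 = 15 | 1·7+3·0+4·2 = 15
Z: 6·0+4·3+3·0 = 12 | 1·0+3·0+4·3 = 12
L: 6·2+4·4+3·0 = 28 | 1·0+3·8+4·1 = 28
Y: 6·3+4·8+3·0 = 50 | 1·0+3·6+4·8 = 50
gcd(6,4,3,1,3,4) = 1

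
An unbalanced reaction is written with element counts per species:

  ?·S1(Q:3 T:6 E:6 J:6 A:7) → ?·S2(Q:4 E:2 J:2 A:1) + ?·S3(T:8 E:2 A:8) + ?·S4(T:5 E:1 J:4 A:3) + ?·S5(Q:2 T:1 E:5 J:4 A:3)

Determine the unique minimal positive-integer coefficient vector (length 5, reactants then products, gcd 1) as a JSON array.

Coefficients: [6, 2, 2, 3, 5]

Q: 6·3 = 18 | 2·4+2·0+3·0+5·2 = 18
T: 6·6 = 36 | 2·0+2·8+3·5+5·1 = 36
E: 6·6 = 36 | 2·2+2·2+3·1+5·5 = 36
J: 6·6 = 36 | 2·2+2·0+3·4+5·4 = 36
A: 6·7 = 42 | 2·1+2·8+3·3+5·3 = 42
gcd(6,2,2,3,5) = 1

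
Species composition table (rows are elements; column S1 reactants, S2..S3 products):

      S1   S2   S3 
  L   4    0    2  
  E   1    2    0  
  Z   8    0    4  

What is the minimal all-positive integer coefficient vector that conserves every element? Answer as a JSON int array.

L: 2·4 = 8 | 1·0+4·2 = 8
E: 2·1 = 2 | 1·2+4·0 = 2
Z: 2·8 = 16 | 1·0+4·4 = 16
gcd(2,1,4) = 1

Coefficients: [2, 1, 4]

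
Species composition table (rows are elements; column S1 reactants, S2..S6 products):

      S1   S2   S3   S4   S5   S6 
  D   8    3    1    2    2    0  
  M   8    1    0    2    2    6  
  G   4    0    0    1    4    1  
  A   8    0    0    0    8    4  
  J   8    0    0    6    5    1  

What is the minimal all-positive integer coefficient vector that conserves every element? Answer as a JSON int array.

D: 3·8 = 24 | 4·3+4·1+2·2+2·2+2·0 = 24
M: 3·8 = 24 | 4·1+4·0+2·2+2·2+2·6 = 24
G: 3·4 = 12 | 4·0+4·0+2·1+2·4+2·1 = 12
A: 3·8 = 24 | 4·0+4·0+2·0+2·8+2·4 = 24
J: 3·8 = 24 | 4·0+4·0+2·6+2·5+2·1 = 24
gcd(3,4,4,2,2,2) = 1

Coefficients: [3, 4, 4, 2, 2, 2]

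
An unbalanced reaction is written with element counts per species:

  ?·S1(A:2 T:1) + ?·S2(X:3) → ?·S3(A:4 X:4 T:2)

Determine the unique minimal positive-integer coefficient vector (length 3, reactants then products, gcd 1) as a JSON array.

Coefficients: [6, 4, 3]

A: 6·2+4·0 = 12 | 3·4 = 12
X: 6·0+4·3 = 12 | 3·4 = 12
T: 6·1+4·0 = 6 | 3·2 = 6
gcd(6,4,3) = 1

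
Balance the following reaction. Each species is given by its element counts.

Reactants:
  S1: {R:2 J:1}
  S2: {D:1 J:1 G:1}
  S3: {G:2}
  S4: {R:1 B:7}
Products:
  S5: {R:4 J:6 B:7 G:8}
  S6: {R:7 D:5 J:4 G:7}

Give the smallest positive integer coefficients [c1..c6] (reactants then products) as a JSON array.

R: 5·2+5·0+5·0+1·1 = 11 | 1·4+1·7 = 11
D: 5·0+5·1+5·0+1·0 = 5 | 1·0+1·5 = 5
J: 5·1+5·1+5·0+1·0 = 10 | 1·6+1·4 = 10
B: 5·0+5·0+5·0+1·7 = 7 | 1·7+1·0 = 7
G: 5·0+5·1+5·2+1·0 = 15 | 1·8+1·7 = 15
gcd(5,5,5,1,1,1) = 1

Coefficients: [5, 5, 5, 1, 1, 1]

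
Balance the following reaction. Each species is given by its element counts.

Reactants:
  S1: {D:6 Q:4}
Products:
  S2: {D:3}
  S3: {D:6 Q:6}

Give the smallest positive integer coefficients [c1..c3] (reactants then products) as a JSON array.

D: 3·6 = 18 | 2·3+2·6 = 18
Q: 3·4 = 12 | 2·0+2·6 = 12
gcd(3,2,2) = 1

Coefficients: [3, 2, 2]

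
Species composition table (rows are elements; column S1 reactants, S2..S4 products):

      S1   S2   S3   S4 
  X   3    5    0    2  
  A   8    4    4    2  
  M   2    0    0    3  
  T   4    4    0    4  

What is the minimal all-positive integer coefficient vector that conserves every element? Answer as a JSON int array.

Coefficients: [3, 1, 4, 2]

X: 3·3 = 9 | 1·5+4·0+2·2 = 9
A: 3·8 = 24 | 1·4+4·4+2·2 = 24
M: 3·2 = 6 | 1·0+4·0+2·3 = 6
T: 3·4 = 12 | 1·4+4·0+2·4 = 12
gcd(3,1,4,2) = 1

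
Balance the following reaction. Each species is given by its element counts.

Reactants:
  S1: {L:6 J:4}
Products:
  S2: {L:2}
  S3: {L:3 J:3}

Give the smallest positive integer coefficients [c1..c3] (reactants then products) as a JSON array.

Coefficients: [3, 3, 4]

L: 3·6 = 18 | 3·2+4·3 = 18
J: 3·4 = 12 | 3·0+4·3 = 12
gcd(3,3,4) = 1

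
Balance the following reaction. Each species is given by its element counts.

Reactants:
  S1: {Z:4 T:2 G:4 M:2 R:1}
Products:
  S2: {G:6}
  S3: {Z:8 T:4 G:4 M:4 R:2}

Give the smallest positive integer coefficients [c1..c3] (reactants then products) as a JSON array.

Coefficients: [6, 2, 3]

Z: 6·4 = 24 | 2·0+3·8 = 24
T: 6·2 = 12 | 2·0+3·4 = 12
G: 6·4 = 24 | 2·6+3·4 = 24
M: 6·2 = 12 | 2·0+3·4 = 12
R: 6·1 = 6 | 2·0+3·2 = 6
gcd(6,2,3) = 1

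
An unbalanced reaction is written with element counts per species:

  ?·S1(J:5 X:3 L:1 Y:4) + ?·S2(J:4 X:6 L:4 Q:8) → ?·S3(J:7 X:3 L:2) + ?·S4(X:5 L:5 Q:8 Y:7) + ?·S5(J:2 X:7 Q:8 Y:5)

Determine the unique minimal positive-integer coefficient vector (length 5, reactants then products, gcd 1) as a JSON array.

Coefficients: [3, 2, 3, 1, 1]

J: 3·5+2·4 = 23 | 3·7+1·0+1·2 = 23
X: 3·3+2·6 = 21 | 3·3+1·5+1·7 = 21
L: 3·1+2·4 = 11 | 3·2+1·5+1·0 = 11
Q: 3·0+2·8 = 16 | 3·0+1·8+1·8 = 16
Y: 3·4+2·0 = 12 | 3·0+1·7+1·5 = 12
gcd(3,2,3,1,1) = 1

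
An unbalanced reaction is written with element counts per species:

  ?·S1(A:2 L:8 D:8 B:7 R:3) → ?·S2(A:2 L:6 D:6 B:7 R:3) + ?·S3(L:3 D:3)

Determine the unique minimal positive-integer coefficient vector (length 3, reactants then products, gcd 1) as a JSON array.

A: 3·2 = 6 | 3·2+2·0 = 6
L: 3·8 = 24 | 3·6+2·3 = 24
D: 3·8 = 24 | 3·6+2·3 = 24
B: 3·7 = 21 | 3·7+2·0 = 21
R: 3·3 = 9 | 3·3+2·0 = 9
gcd(3,3,2) = 1

Coefficients: [3, 3, 2]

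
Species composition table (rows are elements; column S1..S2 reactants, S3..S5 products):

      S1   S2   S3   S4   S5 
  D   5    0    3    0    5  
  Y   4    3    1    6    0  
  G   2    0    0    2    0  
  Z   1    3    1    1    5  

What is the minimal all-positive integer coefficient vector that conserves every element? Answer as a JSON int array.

D: 5·5+5·0 = 25 | 5·3+5·0+2·5 = 25
Y: 5·4+5·3 = 35 | 5·1+5·6+2·0 = 35
G: 5·2+5·0 = 10 | 5·0+5·2+2·0 = 10
Z: 5·1+5·3 = 20 | 5·1+5·1+2·5 = 20
gcd(5,5,5,5,2) = 1

Coefficients: [5, 5, 5, 5, 2]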